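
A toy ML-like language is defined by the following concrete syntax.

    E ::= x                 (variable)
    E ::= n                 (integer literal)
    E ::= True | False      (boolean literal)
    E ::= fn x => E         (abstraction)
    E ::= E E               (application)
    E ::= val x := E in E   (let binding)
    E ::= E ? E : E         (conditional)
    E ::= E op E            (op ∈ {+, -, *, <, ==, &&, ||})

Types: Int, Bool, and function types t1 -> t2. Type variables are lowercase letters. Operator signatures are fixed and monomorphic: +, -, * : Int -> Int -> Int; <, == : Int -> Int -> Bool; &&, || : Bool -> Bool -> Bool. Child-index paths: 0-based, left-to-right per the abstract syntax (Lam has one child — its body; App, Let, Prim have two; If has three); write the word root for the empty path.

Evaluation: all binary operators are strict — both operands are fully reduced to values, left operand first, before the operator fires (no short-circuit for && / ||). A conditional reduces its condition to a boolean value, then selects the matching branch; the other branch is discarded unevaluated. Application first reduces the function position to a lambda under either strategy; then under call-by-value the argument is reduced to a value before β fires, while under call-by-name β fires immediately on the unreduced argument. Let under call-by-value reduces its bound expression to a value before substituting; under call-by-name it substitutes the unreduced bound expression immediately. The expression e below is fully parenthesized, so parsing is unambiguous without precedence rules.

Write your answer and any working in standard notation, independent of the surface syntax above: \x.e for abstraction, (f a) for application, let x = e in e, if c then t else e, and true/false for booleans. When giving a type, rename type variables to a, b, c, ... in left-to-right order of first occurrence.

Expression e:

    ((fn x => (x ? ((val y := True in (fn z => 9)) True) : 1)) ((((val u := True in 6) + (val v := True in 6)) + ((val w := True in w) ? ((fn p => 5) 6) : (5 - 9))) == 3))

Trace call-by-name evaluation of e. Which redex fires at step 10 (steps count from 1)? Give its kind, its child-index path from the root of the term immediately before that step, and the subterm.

Answer: if at root : (if false then ((let y = true in (\z.9)) true) else 1)

Derivation:
step 0: ((\x.(if x then ((let y = true in (\z.9)) true) else 1)) ((((let u = true in 6) + (let v = true in 6)) + (if (let w = true in w) then ((\p.5) 6) else (5 - 9))) == 3))
step 1: [beta@root] (if ((((let u = true in 6) + (let v = true in 6)) + (if (let w = true in w) then ((\p.5) 6) else (5 - 9))) == 3) then ((let y = true in (\z.9)) true) else 1)
step 2: [let@0.0.0.0] (if (((6 + (let v = true in 6)) + (if (let w = true in w) then ((\p.5) 6) else (5 - 9))) == 3) then ((let y = true in (\z.9)) true) else 1)
step 3: [let@0.0.0.1] (if (((6 + 6) + (if (let w = true in w) then ((\p.5) 6) else (5 - 9))) == 3) then ((let y = true in (\z.9)) true) else 1)
step 4: [delta@0.0.0] (if ((12 + (if (let w = true in w) then ((\p.5) 6) else (5 - 9))) == 3) then ((let y = true in (\z.9)) true) else 1)
step 5: [let@0.0.1.0] (if ((12 + (if true then ((\p.5) 6) else (5 - 9))) == 3) then ((let y = true in (\z.9)) true) else 1)
step 6: [if@0.0.1] (if ((12 + ((\p.5) 6)) == 3) then ((let y = true in (\z.9)) true) else 1)
step 7: [beta@0.0.1] (if ((12 + 5) == 3) then ((let y = true in (\z.9)) true) else 1)
step 8: [delta@0.0] (if (17 == 3) then ((let y = true in (\z.9)) true) else 1)
step 9: [delta@0] (if false then ((let y = true in (\z.9)) true) else 1)
step 10: [if@root] 1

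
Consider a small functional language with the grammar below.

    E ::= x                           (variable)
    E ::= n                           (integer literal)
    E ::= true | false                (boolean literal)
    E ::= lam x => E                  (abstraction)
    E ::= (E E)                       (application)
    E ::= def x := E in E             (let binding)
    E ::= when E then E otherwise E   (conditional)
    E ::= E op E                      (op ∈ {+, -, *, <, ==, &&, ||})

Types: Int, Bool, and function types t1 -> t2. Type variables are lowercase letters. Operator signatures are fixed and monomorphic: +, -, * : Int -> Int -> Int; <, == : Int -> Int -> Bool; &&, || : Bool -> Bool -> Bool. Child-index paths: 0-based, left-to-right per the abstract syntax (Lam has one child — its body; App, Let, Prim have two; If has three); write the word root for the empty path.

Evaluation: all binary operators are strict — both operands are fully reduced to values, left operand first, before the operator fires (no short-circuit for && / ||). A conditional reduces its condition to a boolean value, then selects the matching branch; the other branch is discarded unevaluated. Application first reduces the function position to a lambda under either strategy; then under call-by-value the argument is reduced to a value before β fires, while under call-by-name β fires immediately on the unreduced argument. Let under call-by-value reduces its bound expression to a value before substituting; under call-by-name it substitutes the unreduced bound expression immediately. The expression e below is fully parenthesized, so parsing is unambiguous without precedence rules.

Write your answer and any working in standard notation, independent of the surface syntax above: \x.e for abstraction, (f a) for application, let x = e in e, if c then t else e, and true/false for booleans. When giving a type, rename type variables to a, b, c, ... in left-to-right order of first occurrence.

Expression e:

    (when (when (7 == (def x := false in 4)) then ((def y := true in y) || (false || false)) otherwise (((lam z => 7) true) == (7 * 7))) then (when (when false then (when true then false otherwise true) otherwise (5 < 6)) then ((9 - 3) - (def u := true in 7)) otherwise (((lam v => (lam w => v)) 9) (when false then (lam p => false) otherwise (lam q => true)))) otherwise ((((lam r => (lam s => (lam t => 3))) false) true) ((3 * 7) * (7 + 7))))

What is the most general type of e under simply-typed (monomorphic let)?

Trace:
  unify Int ~ Int
let x : Bool
  unify Int ~ Int
  unify Bool ~ Bool
let y : Bool
y : Bool
  unify Bool ~ Bool
  unify Bool ~ Bool
  unify Bool ~ Bool
  unify Bool ~ Bool
\z._ : a -> Int
  unify a -> Int ~ Bool -> b
  unify a ~ Bool
  unify Int ~ b
_ _ : Int
  unify Int ~ Int
  unify Int ~ Int
  unify Int ~ Int
  unify Int ~ Int
  unify Bool ~ Bool
  unify Bool ~ Bool
  unify Bool ~ Bool
  unify Bool ~ Bool
  unify Bool ~ Bool
  unify Int ~ Int
  unify Int ~ Int
  unify Bool ~ Bool
  unify Bool ~ Bool
  unify Int ~ Int
  unify Int ~ Int
  unify Int ~ Int
let u : Bool
  unify Int ~ Int
v : c
\w._ : d -> c
\v._ : c -> d -> c
  unify c -> d -> c ~ Int -> e
  unify c ~ Int
  unify d -> Int ~ e
_ _ : d -> Int
  unify Bool ~ Bool
\p._ : f -> Bool
\q._ : g -> Bool
  unify f -> Bool ~ g -> Bool
  unify f ~ g
  unify Bool ~ Bool
  unify d -> Int ~ (g -> Bool) -> h
  unify d ~ g -> Bool
  unify Int ~ h
_ _ : Int
  unify Int ~ Int
\t._ : k -> Int
\s._ : j -> k -> Int
\r._ : i -> j -> k -> Int
  unify i -> j -> k -> Int ~ Bool -> l
  unify i ~ Bool
  unify j -> k -> Int ~ l
_ _ : j -> k -> Int
  unify j -> k -> Int ~ Bool -> m
  unify j ~ Bool
  unify k -> Int ~ m
_ _ : k -> Int
  unify Int ~ Int
  unify Int ~ Int
  unify Int ~ Int
  unify Int ~ Int
  unify Int ~ Int
  unify Int ~ Int
  unify k -> Int ~ Int -> n
  unify k ~ Int
  unify Int ~ n
_ _ : Int
  unify Int ~ Int

Answer: Int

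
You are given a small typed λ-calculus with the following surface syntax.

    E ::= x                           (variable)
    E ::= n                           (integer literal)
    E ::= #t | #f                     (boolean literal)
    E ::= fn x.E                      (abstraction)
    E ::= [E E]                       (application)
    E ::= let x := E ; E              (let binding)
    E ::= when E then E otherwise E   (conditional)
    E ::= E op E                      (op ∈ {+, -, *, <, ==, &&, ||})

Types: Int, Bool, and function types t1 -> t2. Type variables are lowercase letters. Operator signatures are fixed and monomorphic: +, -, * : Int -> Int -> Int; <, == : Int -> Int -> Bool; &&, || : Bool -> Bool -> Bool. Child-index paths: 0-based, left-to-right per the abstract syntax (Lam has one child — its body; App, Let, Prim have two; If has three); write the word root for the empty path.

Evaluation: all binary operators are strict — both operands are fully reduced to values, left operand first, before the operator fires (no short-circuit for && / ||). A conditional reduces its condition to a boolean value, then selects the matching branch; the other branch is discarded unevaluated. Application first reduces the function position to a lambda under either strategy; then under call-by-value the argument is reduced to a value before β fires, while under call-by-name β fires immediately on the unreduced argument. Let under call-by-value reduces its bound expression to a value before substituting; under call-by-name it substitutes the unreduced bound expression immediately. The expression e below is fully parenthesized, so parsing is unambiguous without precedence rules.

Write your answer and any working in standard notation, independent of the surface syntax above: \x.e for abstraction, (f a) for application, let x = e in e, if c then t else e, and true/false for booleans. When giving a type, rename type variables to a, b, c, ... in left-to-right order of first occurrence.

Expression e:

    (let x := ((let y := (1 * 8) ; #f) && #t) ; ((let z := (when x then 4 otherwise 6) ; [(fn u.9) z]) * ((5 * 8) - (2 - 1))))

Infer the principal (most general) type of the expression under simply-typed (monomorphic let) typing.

Derivation:
  unify Int ~ Int
  unify Int ~ Int
let y : Int
  unify Bool ~ Bool
  unify Bool ~ Bool
let x : Bool
x : Bool
  unify Bool ~ Bool
  unify Int ~ Int
let z : Int
\u._ : a -> Int
z : Int
  unify a -> Int ~ Int -> b
  unify a ~ Int
  unify Int ~ b
_ _ : Int
  unify Int ~ Int
  unify Int ~ Int
  unify Int ~ Int
  unify Int ~ Int
  unify Int ~ Int
  unify Int ~ Int
  unify Int ~ Int
  unify Int ~ Int

Answer: Int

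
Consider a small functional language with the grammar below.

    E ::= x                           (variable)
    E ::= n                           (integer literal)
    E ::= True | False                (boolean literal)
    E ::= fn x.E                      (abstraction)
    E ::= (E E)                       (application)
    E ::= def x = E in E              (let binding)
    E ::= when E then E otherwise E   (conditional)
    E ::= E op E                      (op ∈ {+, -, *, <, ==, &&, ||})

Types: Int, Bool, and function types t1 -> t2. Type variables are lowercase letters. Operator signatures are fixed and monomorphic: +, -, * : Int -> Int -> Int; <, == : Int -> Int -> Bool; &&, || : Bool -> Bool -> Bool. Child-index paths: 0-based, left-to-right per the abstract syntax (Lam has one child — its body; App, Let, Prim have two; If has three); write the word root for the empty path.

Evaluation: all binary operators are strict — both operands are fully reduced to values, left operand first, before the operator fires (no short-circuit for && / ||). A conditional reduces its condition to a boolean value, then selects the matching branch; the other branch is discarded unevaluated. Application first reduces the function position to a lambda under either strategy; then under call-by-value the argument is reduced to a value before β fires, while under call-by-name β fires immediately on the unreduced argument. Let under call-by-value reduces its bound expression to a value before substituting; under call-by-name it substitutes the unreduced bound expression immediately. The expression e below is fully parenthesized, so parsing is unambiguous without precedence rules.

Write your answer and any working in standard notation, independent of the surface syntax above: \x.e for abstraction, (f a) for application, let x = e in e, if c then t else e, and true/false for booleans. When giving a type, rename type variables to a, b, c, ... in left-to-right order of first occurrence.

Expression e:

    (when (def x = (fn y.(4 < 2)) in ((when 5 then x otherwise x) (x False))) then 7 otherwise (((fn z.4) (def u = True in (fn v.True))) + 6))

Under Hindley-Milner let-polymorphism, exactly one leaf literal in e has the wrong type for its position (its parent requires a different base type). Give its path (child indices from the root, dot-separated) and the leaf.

Answer: 0.1.0.0 : 5

Trace:
  unify Int ~ Int
  unify Int ~ Int
\y._ : a -> Bool
let x : forall. a -> Bool
  unify Int ~ Bool
  FAIL: mismatch Int ~ Bool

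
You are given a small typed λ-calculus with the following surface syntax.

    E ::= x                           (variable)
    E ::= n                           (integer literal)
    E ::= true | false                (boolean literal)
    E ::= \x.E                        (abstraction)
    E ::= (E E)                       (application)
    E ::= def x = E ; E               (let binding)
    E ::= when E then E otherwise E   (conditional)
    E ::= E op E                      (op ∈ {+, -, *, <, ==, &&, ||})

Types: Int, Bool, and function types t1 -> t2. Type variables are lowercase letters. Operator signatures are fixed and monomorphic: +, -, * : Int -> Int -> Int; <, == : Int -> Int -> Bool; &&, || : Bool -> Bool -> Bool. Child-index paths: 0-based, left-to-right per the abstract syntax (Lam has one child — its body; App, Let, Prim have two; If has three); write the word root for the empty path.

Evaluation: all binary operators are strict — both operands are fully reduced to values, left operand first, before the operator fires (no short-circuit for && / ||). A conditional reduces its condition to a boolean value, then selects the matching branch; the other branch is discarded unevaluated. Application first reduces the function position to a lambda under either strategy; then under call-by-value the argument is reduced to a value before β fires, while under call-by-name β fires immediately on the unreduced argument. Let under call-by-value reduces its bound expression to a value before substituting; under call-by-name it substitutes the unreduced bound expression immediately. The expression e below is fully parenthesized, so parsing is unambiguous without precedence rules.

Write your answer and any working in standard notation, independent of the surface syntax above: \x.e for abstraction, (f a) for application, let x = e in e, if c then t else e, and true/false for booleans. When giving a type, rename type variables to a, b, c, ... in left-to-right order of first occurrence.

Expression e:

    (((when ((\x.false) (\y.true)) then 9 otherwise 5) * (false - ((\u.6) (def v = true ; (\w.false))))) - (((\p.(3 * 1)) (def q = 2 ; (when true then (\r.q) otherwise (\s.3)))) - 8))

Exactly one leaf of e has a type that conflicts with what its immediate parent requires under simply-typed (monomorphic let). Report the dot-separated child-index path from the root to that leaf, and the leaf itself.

Derivation:
\x._ : a -> Bool
\y._ : b -> Bool
  unify a -> Bool ~ (b -> Bool) -> c
  unify a ~ b -> Bool
  unify Bool ~ c
_ _ : Bool
  unify Bool ~ Bool
  unify Int ~ Int
  unify Int ~ Int
  unify Bool ~ Int
  FAIL: mismatch Bool ~ Int

Answer: 0.1.0 : false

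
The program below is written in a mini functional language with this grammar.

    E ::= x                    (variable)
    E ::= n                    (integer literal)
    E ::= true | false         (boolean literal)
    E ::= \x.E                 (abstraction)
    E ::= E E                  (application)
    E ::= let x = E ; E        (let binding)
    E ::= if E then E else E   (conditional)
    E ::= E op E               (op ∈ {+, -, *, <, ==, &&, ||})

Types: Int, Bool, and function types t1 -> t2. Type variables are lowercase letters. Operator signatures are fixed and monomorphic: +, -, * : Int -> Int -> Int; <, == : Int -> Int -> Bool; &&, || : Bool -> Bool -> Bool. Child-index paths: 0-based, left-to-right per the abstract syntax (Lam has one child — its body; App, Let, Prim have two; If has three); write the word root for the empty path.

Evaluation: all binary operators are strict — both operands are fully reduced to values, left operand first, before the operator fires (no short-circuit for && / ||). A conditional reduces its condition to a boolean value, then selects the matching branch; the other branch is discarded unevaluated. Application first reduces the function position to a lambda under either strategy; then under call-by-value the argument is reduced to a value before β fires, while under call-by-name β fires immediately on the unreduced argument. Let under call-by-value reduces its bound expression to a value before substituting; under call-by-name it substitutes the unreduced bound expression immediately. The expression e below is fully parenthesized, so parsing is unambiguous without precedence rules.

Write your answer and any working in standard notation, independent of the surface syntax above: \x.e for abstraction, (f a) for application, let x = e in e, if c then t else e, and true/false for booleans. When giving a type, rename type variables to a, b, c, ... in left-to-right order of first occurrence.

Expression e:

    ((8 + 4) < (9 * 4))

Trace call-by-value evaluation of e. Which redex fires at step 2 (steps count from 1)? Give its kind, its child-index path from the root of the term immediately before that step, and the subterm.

Answer: delta at 1 : (9 * 4)

Trace:
step 0: ((8 + 4) < (9 * 4))
step 1: [delta@0] (12 < (9 * 4))
step 2: [delta@1] (12 < 36)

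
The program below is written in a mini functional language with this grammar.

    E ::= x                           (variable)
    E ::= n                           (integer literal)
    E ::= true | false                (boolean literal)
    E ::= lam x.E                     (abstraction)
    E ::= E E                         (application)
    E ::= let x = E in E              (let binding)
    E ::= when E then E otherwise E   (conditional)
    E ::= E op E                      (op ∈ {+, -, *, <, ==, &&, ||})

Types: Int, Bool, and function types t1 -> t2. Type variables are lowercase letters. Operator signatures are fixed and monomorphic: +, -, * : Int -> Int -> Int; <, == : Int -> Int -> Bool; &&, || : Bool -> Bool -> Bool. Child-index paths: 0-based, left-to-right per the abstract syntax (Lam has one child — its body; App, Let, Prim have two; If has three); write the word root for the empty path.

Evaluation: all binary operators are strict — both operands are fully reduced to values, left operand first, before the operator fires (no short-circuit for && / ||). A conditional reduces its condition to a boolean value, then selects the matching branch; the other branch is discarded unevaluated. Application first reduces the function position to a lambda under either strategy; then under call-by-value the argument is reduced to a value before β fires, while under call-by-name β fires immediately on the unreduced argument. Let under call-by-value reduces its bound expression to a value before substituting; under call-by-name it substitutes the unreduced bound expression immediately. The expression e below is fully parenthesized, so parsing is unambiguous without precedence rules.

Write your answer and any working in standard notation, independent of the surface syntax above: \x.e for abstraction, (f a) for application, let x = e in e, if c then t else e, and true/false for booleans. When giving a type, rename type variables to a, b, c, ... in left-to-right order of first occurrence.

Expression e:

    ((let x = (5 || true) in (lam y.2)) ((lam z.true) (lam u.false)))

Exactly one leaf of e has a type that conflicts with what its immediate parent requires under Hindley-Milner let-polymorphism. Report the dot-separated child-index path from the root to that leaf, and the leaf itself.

Answer: 0.0.0 : 5

Working:
  unify Int ~ Bool
  FAIL: mismatch Int ~ Bool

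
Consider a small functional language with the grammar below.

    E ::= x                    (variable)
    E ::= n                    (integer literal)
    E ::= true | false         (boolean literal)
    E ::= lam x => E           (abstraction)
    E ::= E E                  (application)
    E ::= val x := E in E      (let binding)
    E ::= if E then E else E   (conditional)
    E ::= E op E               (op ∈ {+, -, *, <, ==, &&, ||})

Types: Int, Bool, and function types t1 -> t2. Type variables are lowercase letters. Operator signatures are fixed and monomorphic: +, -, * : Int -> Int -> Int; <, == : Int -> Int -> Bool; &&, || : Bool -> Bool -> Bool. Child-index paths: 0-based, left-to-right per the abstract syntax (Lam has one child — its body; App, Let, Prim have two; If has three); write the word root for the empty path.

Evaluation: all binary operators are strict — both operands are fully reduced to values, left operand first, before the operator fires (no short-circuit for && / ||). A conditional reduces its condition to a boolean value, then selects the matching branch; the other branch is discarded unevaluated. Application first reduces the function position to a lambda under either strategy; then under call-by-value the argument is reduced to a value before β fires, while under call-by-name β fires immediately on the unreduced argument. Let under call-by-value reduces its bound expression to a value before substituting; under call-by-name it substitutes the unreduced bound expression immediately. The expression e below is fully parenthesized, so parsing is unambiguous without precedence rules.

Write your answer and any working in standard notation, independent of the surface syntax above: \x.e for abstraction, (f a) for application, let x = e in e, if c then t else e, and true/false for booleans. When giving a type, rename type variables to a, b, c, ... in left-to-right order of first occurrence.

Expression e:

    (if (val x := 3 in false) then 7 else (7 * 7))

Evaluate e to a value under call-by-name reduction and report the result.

Trace:
step 0: (if (let x = 3 in false) then 7 else (7 * 7))
step 1: [let@0] (if false then 7 else (7 * 7))
step 2: [if@root] (7 * 7)
step 3: [delta@root] 49

Answer: 49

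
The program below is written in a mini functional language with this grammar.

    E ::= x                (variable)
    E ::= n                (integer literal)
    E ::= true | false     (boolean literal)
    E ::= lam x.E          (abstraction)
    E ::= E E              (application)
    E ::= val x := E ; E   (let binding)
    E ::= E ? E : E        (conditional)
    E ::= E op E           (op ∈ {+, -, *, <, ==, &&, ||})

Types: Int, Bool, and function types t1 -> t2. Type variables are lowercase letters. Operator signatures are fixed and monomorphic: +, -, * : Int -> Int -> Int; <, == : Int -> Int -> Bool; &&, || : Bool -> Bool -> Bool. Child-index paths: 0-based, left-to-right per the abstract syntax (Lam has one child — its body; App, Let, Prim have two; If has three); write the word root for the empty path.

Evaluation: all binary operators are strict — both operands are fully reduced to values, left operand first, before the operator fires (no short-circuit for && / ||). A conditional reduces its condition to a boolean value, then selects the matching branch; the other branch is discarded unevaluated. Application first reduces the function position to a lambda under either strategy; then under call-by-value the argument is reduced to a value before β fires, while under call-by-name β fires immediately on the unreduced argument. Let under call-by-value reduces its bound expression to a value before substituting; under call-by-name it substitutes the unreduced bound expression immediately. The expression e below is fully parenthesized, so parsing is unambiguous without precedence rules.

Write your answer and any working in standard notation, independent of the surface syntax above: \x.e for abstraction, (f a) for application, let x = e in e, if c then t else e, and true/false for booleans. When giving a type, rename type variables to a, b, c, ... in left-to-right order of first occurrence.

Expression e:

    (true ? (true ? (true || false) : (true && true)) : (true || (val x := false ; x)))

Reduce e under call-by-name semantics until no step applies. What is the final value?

Derivation:
step 0: (if true then (if true then (true || false) else (true && true)) else (true || (let x = false in x)))
step 1: [if@root] (if true then (true || false) else (true && true))
step 2: [if@root] (true || false)
step 3: [delta@root] true

Answer: true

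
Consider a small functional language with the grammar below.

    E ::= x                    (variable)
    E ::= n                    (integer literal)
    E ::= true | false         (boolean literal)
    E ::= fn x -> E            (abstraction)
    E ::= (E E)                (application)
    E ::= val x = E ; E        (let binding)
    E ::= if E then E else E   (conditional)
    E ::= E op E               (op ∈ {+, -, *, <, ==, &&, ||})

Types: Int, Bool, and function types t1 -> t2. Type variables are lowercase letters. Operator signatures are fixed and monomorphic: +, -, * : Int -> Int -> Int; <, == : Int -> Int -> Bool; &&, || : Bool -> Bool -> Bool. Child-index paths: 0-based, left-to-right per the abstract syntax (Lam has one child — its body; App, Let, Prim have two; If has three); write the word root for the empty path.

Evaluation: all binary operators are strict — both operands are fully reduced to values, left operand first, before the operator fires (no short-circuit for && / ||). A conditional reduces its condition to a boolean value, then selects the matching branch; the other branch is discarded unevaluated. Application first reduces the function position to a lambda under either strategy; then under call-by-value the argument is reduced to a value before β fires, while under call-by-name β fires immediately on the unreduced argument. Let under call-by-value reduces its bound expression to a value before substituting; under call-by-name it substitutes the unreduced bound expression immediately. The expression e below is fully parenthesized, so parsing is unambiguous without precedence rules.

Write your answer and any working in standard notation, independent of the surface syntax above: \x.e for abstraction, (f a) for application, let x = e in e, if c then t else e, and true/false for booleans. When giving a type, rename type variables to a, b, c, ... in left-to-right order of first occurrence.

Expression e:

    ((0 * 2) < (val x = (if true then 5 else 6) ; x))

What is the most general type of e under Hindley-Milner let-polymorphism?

Answer: Bool

Working:
  unify Int ~ Int
  unify Int ~ Int
  unify Int ~ Int
  unify Bool ~ Bool
  unify Int ~ Int
let x : Int
x : Int
  unify Int ~ Int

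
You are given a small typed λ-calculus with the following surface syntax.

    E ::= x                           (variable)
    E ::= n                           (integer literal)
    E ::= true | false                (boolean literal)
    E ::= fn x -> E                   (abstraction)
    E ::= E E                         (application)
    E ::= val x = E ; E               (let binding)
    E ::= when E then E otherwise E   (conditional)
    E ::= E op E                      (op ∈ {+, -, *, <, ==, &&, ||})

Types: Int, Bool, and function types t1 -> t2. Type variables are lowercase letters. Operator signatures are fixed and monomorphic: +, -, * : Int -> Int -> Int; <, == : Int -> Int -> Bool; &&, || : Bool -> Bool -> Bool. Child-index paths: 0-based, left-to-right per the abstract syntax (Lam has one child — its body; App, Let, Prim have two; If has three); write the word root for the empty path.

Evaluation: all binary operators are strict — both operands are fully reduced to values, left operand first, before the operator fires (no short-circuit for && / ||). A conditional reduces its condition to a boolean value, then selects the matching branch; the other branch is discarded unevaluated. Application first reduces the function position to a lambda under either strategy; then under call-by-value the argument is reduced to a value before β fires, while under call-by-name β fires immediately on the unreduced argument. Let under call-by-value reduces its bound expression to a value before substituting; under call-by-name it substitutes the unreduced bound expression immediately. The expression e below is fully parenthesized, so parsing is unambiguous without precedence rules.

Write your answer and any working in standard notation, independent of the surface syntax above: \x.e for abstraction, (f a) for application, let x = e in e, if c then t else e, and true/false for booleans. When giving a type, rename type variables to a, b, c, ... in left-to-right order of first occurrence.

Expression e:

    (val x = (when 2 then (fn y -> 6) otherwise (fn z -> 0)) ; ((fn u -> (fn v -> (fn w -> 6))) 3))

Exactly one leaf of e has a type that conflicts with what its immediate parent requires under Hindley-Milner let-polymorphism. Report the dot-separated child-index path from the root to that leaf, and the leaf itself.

Derivation:
  unify Int ~ Bool
  FAIL: mismatch Int ~ Bool

Answer: 0.0 : 2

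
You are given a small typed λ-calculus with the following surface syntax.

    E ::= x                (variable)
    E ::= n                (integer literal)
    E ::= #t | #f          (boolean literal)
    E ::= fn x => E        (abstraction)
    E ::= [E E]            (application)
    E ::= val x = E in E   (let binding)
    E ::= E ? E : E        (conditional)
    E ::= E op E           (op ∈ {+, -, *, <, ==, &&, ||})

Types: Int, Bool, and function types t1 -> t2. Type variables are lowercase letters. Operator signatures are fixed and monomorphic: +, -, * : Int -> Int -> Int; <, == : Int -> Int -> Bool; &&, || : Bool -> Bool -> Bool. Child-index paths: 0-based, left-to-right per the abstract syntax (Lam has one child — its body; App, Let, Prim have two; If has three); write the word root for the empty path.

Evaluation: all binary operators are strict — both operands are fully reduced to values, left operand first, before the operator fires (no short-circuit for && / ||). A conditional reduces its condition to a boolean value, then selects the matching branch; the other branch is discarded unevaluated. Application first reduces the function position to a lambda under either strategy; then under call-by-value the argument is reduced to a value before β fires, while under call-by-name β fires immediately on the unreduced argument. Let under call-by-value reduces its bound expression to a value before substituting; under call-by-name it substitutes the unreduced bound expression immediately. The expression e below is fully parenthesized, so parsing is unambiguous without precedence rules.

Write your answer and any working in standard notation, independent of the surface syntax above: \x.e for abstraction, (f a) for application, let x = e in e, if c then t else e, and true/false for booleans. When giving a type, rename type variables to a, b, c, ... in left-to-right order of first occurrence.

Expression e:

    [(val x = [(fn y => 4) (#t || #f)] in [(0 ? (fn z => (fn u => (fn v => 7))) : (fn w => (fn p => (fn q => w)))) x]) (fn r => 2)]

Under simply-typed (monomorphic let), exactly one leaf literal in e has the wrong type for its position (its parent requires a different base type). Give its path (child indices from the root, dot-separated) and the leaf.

Working:
\y._ : a -> Int
  unify Bool ~ Bool
  unify Bool ~ Bool
  unify a -> Int ~ Bool -> b
  unify a ~ Bool
  unify Int ~ b
_ _ : Int
let x : Int
  unify Int ~ Bool
  FAIL: mismatch Int ~ Bool

Answer: 0.1.0.0 : 0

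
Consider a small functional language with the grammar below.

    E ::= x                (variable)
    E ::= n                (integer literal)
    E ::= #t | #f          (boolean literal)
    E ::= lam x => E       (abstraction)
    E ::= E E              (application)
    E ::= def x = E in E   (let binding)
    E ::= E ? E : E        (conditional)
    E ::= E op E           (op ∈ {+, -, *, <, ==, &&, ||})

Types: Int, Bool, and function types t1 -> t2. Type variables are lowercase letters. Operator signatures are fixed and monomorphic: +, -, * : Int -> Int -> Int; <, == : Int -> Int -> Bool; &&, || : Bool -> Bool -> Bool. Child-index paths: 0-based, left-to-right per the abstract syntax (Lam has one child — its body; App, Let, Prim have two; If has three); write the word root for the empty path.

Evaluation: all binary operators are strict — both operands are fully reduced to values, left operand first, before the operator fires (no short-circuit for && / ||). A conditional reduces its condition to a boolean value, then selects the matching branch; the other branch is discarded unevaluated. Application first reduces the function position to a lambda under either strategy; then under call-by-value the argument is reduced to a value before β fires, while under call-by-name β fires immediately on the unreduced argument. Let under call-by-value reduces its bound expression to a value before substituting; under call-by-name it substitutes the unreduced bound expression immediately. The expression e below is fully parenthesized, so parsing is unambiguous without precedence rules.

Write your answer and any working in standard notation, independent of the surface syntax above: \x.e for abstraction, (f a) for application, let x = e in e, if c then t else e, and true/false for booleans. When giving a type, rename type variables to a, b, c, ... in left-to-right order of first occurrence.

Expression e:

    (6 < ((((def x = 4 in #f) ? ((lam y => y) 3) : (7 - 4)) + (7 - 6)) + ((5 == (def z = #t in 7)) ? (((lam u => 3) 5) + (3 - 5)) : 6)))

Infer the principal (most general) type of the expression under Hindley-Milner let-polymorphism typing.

Working:
  unify Int ~ Int
let x : Int
  unify Bool ~ Bool
y : a
\y._ : a -> a
  unify a -> a ~ Int -> b
  unify a ~ Int
  unify Int ~ b
_ _ : Int
  unify Int ~ Int
  unify Int ~ Int
  unify Int ~ Int
  unify Int ~ Int
  unify Int ~ Int
  unify Int ~ Int
  unify Int ~ Int
  unify Int ~ Int
  unify Int ~ Int
let z : Bool
  unify Int ~ Int
  unify Bool ~ Bool
\u._ : c -> Int
  unify c -> Int ~ Int -> d
  unify c ~ Int
  unify Int ~ d
_ _ : Int
  unify Int ~ Int
  unify Int ~ Int
  unify Int ~ Int
  unify Int ~ Int
  unify Int ~ Int
  unify Int ~ Int
  unify Int ~ Int

Answer: Bool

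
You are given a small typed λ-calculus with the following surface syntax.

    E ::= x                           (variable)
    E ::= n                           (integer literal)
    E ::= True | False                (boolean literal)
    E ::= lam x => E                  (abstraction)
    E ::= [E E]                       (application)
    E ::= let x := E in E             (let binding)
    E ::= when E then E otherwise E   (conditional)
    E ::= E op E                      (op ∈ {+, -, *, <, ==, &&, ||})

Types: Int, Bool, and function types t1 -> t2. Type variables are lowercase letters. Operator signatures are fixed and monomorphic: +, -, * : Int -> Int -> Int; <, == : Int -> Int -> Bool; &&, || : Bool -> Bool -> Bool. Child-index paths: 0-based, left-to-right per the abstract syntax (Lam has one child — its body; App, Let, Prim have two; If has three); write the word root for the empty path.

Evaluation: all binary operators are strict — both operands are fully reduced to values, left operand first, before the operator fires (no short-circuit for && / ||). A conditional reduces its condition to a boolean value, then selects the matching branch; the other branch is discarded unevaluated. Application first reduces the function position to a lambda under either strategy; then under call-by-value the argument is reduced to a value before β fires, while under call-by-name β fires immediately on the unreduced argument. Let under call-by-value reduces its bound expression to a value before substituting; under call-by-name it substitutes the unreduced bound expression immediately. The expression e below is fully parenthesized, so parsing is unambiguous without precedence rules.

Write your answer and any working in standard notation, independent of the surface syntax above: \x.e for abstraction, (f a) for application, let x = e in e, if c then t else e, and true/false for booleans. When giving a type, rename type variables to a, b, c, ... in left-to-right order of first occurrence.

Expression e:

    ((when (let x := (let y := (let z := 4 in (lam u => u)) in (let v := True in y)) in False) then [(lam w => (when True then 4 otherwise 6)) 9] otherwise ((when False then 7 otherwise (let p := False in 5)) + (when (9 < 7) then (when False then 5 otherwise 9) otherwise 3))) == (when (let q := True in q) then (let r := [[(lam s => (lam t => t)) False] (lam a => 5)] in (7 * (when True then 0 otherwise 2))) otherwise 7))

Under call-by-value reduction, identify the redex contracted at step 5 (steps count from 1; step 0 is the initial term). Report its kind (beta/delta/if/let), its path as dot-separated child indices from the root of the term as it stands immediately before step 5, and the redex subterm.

Derivation:
step 0: ((if (let x = (let y = (let z = 4 in (\u.u)) in (let v = true in y)) in false) then ((\w.(if true then 4 else 6)) 9) else ((if false then 7 else (let p = false in 5)) + (if (9 < 7) then (if false then 5 else 9) else 3))) == (if (let q = true in q) then (let r = (((\s.(\t.t)) false) (\a.5)) in (7 * (if true then 0 else 2))) else 7))
step 1: [let@0.0.0.0] ((if (let x = (let y = (\u.u) in (let v = true in y)) in false) then ((\w.(if true then 4 else 6)) 9) else ((if false then 7 else (let p = false in 5)) + (if (9 < 7) then (if false then 5 else 9) else 3))) == (if (let q = true in q) then (let r = (((\s.(\t.t)) false) (\a.5)) in (7 * (if true then 0 else 2))) else 7))
step 2: [let@0.0.0] ((if (let x = (let v = true in (\u.u)) in false) then ((\w.(if true then 4 else 6)) 9) else ((if false then 7 else (let p = false in 5)) + (if (9 < 7) then (if false then 5 else 9) else 3))) == (if (let q = true in q) then (let r = (((\s.(\t.t)) false) (\a.5)) in (7 * (if true then 0 else 2))) else 7))
step 3: [let@0.0.0] ((if (let x = (\u.u) in false) then ((\w.(if true then 4 else 6)) 9) else ((if false then 7 else (let p = false in 5)) + (if (9 < 7) then (if false then 5 else 9) else 3))) == (if (let q = true in q) then (let r = (((\s.(\t.t)) false) (\a.5)) in (7 * (if true then 0 else 2))) else 7))
step 4: [let@0.0] ((if false then ((\w.(if true then 4 else 6)) 9) else ((if false then 7 else (let p = false in 5)) + (if (9 < 7) then (if false then 5 else 9) else 3))) == (if (let q = true in q) then (let r = (((\s.(\t.t)) false) (\a.5)) in (7 * (if true then 0 else 2))) else 7))
step 5: [if@0] (((if false then 7 else (let p = false in 5)) + (if (9 < 7) then (if false then 5 else 9) else 3)) == (if (let q = true in q) then (let r = (((\s.(\t.t)) false) (\a.5)) in (7 * (if true then 0 else 2))) else 7))

Answer: if at 0 : (if false then ((\w.(if true then 4 else 6)) 9) else ((if false then 7 else (let p = false in 5)) + (if (9 < 7) then (if false then 5 else 9) else 3)))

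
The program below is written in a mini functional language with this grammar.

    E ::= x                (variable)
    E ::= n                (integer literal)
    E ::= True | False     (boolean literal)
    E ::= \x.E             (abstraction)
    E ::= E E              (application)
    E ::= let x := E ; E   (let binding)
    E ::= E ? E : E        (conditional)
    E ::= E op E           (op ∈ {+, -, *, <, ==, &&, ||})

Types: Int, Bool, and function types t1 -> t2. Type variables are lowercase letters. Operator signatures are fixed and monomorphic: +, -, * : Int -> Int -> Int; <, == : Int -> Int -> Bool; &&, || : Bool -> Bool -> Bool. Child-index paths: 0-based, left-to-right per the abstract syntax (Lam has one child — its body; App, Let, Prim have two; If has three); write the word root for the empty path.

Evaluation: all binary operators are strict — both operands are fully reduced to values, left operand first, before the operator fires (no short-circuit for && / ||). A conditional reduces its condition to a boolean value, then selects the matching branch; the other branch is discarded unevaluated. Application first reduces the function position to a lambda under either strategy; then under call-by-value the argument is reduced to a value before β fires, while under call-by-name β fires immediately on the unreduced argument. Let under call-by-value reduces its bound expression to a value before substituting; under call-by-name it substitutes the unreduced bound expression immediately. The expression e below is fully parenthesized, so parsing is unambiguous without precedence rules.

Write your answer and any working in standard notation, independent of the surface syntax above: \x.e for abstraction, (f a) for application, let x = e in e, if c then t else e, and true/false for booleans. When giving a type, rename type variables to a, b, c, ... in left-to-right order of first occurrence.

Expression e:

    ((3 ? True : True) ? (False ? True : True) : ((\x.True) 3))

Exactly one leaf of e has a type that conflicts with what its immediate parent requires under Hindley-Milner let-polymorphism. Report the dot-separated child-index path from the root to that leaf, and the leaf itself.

Answer: 0.0 : 3

Working:
  unify Int ~ Bool
  FAIL: mismatch Int ~ Bool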